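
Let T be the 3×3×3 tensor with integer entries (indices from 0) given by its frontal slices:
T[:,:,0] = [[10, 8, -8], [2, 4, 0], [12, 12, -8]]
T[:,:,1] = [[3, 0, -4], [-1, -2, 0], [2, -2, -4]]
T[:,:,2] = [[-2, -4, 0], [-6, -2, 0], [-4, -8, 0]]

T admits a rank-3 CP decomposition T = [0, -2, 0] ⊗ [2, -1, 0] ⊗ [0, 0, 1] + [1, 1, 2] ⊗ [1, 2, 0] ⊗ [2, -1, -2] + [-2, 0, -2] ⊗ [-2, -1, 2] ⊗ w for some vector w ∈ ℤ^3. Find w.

w = [2, 1, 0]

Subtract the known terms from T to get the rank-1 residual R = [-2, 0, -2] ⊗ [-2, -1, 2] ⊗ w, so R[i,j,k] = a[i]·b[j]·w[k]. Pick indices with nonzero a[0]·b[0] = (-2)·(-2) = 4. Only the fibre through (0,0,·) is needed: R[0,0,:] = T[0,0,:] − Σₗ aₗ[0]bₗ[0]cₗ = [10, 3, -2] − (0)·(2)·[0, 0, 1] − (1)·(1)·[2, -1, -2] = [8, 4, 0]. Then w[k] = R[0,0,k] / 4 for each k, giving w = [8, 4, 0] / 4 = [2, 1, 0].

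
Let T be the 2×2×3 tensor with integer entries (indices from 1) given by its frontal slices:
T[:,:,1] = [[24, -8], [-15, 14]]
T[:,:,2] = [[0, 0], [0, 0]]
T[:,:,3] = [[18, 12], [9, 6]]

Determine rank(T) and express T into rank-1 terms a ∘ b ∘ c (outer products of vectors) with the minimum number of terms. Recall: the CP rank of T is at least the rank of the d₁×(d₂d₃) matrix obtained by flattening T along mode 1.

rank(T) = 2

Lower bound: the mode-2 unfolding of T (rows indexed by j, columns by (i,k) = (1,1), (1,2), (1,3), (2,1), (2,2), (2,3)) is [[24, 0, 18, -15, 0, 9], [-8, 0, 12, 14, 0, 6]].
There the 2×2 minor on rows j ∈ {1, 2}, columns (i,k) ∈ {(1,1), (1,3)} is det [[24, 18], [-8, 12]] = 432 ≠ 0, so this unfolding has rank ≥ 2; CP rank is at least every unfolding rank, so rank(T) ≥ 2. (Unfolding ranks only ever bound the CP rank from below — rank(T) can be strictly larger than all of them — so the matching upper bound has to come from an explicit 2-term decomposition.)
Upper bound — finding two terms. Write S_k = T[:,:,k] for the frontal slices: S₁ = [[24, -8], [-15, 14]], S₂ = [[0, 0], [0, 0]], S₃ = [[18, 12], [9, 6]].
If T = a₁ ∘ b₁ ∘ c₁ + a₂ ∘ b₂ ∘ c₂ then each S_k = c₁[k]·a₁b₁ᵀ + c₂[k]·a₂b₂ᵀ. S₁ and S₃ are linearly independent, so a₁b₁ᵀ and a₂b₂ᵀ must span the same plane of matrices: they are the rank-1 matrices of the form x·S₁ + y·S₃.
det(x·S₁ + y·S₃) is 216·x² + 648·xy = 216·(x + 3·y)(x), vanishing at (x:y) = (3:-1) and (0:1).
M₁ = 3·S₁ − S₃ = [[54, -36], [-54, 36]] = 18·[1, -1][3, -2]ᵀ and M₂ = S₃ = [[18, 12], [9, 6]] = 3·[2, 1][3, 2]ᵀ, so take a₁ = [1, -1], b₁ = [3, -2], a₂ = [2, 1], b₂ = [3, 2].
Each slice is an integer combination of E₁ = a₁b₁ᵀ and E₂ = a₂b₂ᵀ: S₁ = 6·E₁ + E₂, S₂ = 0, S₃ = 3·E₂; reading off coefficients, c₁ = [6, 0, 0] and c₂ = [1, 0, 3].
Hence T = [1, -1] ∘ [3, -2] ∘ [6, 0, 0] + [2, 1] ∘ [3, 2] ∘ [1, 0, 3], so rank(T) ≤ 2.
These bounds meet, so rank(T) = 2.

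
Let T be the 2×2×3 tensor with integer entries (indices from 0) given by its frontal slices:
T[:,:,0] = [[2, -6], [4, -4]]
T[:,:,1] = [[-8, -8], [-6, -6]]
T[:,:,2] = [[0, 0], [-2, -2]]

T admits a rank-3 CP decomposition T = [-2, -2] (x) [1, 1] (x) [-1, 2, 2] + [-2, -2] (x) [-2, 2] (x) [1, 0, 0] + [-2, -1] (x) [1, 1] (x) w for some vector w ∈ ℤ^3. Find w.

w = [2, 2, -2]

Subtract the known terms from T to get the rank-1 residual R = [-2, -1] (x) [1, 1] (x) w, so R[i,j,k] = a[i]·b[j]·w[k]. Pick indices with nonzero a[0]·b[0] = (-2)·(1) = -2. Only the fibre through (0,0,·) is needed: R[0,0,:] = T[0,0,:] − Σₗ aₗ[0]bₗ[0]cₗ = [2, -8, 0] − (-2)·(1)·[-1, 2, 2] − (-2)·(-2)·[1, 0, 0] = [-4, -4, 4]. Then w[k] = R[0,0,k] / -2 for each k, giving w = [-4, -4, 4] / -2 = [2, 2, -2].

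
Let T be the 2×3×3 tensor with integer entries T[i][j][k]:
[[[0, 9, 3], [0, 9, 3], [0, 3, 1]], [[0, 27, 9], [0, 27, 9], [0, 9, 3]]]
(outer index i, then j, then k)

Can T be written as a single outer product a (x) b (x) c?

Yes

If T = a (x) b (x) c then every fibre of T is a multiple of the corresponding factor, so read the factors off the fibres through the nonzero entry T[0,0,1] = 9.
The mode-1 fibre T[:,0,1] = [9, 27] gives a = [1, 3] (primitive direction); the mode-2 fibre T[0,:,1] = [9, 9, 3] gives b = [3, 3, 1]; then c[k] = T[0,0,k] / (a[0]·b[0]) = [0, 9, 3] / 3 = [0, 3, 1].
Expanding [1, 3] (x) [3, 3, 1] (x) [0, 3, 1] reproduces all 18 entries of T, so T = [1, 3] (x) [3, 3, 1] (x) [0, 3, 1] and rank(T) ≤ 1.
Equivalently every frontal slice T[:,:,k] is c[k] times the rank-1 matrix [1, 3] (x) [3, 3, 1]. So T has rank 1 (it is nonzero).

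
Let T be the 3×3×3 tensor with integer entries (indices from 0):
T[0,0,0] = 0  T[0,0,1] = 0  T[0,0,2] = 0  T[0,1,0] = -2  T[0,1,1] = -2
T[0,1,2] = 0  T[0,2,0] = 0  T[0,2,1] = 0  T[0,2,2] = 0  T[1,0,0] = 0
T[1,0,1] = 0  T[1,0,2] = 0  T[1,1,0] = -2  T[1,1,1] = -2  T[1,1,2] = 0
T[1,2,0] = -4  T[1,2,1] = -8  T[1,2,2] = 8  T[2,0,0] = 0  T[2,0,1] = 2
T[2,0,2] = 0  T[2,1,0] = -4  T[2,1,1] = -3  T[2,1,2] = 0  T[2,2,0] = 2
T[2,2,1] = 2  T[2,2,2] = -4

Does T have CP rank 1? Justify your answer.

No

The mode-2 unfolding of T (rows indexed by j, columns by (i,k) = (0,0), (0,1), (0,2), (1,0), (1,1), (1,2), (2,0), (2,1), (2,2)) is [[0, 0, 0, 0, 0, 0, 0, 2, 0], [-2, -2, 0, -2, -2, 0, -4, -3, 0], [0, 0, 0, -4, -8, 8, 2, 2, -4]].
There the 3×3 minor on rows j ∈ {0, 1, 2}, columns (i,k) ∈ {(0,0), (1,0), (2,1)} is det [[0, 0, 2], [-2, -2, -3], [0, -4, 2]] = 16 ≠ 0, so this unfolding has rank ≥ 3; CP rank is at least every unfolding rank, so rank(T) ≥ 3.
In particular rank(T) ≥ 3 > 1, so T is not rank-1.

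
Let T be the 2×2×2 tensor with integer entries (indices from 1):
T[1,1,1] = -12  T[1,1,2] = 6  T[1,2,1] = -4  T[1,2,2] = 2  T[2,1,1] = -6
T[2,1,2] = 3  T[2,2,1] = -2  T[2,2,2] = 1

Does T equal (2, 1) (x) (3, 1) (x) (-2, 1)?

Reconstruct entrywise from the claimed factors. For example, T[1,1,2] = 6 and Σₗ aₗ[1]bₗ[1]cₗ[2] = (2)·(3)·(1) = 6; checking all 8 entries, every one matches. The claim holds.

Yes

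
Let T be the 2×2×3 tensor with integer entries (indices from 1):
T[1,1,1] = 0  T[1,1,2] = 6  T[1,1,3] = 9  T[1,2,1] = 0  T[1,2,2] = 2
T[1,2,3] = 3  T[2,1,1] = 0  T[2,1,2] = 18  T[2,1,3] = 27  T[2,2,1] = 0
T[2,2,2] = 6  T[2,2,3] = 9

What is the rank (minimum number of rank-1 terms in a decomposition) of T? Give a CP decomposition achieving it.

Lower bound: T ≠ 0 (e.g. T[1,1,2] = 6), so rank(T) ≥ 1.
Upper bound: if T = a (x) b (x) c then every fibre of T is a multiple of the corresponding factor, so read the factors off the fibres through the nonzero entry T[1,1,2] = 6.
The mode-1 fibre T[:,1,2] = [6, 18] gives a = (1, 3) (primitive direction); the mode-2 fibre T[1,:,2] = [6, 2] gives b = (3, 1); then c[k] = T[1,1,k] / (a[1]·b[1]) = [0, 6, 9] / 3 = (0, 2, 3).
Expanding (1, 3) (x) (3, 1) (x) (0, 2, 3) reproduces all 12 entries of T, so T = (1, 3) (x) (3, 1) (x) (0, 2, 3) and rank(T) ≤ 1.
These bounds meet, so rank(T) = 1.
Check entry T[1,1,1] = 0: (1)·(3)·(0) = 0.

rank(T) = 1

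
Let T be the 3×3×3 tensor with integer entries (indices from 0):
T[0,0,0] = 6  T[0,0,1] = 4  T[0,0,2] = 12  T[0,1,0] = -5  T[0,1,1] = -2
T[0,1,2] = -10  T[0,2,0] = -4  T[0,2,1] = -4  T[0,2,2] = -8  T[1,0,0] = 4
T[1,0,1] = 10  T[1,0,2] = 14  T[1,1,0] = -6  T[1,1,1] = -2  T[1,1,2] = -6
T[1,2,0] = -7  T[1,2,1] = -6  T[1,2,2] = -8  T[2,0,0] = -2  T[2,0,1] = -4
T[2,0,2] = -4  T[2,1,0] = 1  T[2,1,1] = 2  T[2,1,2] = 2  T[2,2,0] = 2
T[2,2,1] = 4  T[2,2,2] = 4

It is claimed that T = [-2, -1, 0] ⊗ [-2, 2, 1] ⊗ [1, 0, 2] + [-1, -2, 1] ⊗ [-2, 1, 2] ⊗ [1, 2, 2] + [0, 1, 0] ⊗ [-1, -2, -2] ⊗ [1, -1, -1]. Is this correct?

Reconstruct entry (1,0,0) from the claimed factors: Σₗ aₗ[1]bₗ[0]cₗ[0] = (-1)·(-2)·(1) + (-2)·(-2)·(1) + (1)·(-1)·(1) = 5, but T[1,0,0] = 4. The claim is false.

No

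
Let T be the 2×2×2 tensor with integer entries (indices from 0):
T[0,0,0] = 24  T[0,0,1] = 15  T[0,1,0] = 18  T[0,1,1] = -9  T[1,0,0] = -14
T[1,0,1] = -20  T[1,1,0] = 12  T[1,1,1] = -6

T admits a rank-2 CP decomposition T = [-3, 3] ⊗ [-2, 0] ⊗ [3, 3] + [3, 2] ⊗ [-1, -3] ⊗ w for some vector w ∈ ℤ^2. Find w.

Subtract the known terms from T to get the rank-1 residual R = [3, 2] ⊗ [-1, -3] ⊗ w, so R[i,j,k] = a[i]·b[j]·w[k]. Pick indices with nonzero a[0]·b[0] = (3)·(-1) = -3. Only the fibre through (0,0,·) is needed: R[0,0,:] = T[0,0,:] − Σₗ aₗ[0]bₗ[0]cₗ = [24, 15] − (-3)·(-2)·[3, 3] = [6, -3]. Then w[k] = R[0,0,k] / -3 for each k, giving w = [6, -3] / -3 = [-2, 1].

w = [-2, 1]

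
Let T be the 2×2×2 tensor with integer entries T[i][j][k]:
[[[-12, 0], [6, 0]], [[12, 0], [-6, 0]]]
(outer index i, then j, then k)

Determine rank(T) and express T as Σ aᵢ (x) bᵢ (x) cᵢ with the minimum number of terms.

rank(T) = 1

Lower bound: T ≠ 0 (e.g. T[0,0,0] = -12), so rank(T) ≥ 1.
Upper bound: the mode-1 fibre T[:,0,0] = [-12, 12] gives a = [1, -1] (primitive direction); the mode-2 fibre T[0,:,0] = [-12, 6] gives b = [2, -1]; then c[k] = T[0,0,k] / (a[0]·b[0]) = [-12, 0] / 2 = [-6, 0].
Expanding [1, -1] (x) [2, -1] (x) [-6, 0] reproduces all 8 entries of T, so T = [1, -1] (x) [2, -1] (x) [-6, 0] and rank(T) ≤ 1.
These bounds meet, so rank(T) = 1.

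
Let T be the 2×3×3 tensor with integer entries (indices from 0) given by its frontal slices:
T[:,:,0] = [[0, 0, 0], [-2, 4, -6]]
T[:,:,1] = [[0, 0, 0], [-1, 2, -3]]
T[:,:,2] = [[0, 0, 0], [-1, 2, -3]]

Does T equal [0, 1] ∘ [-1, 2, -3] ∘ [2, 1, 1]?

Yes

Reconstruct entrywise from the claimed factors. For example, T[1,0,0] = -2 and Σₗ aₗ[1]bₗ[0]cₗ[0] = (1)·(-1)·(2) = -2; checking all 18 entries, every one matches. The claim holds.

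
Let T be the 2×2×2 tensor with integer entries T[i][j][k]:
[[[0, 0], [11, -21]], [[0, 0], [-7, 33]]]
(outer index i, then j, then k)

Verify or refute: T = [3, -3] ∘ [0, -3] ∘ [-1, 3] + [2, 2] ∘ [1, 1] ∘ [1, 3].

Reconstruct entry (0,0,0) from the claimed factors: Σₗ aₗ[0]bₗ[0]cₗ[0] = (3)·(0)·(-1) + (2)·(1)·(1) = 2, but T[0,0,0] = 0. The claim is false.

No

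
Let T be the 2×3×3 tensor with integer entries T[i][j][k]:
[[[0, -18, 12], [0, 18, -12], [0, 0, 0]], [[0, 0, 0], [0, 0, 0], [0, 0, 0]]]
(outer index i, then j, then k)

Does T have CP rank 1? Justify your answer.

Yes

If T = a ⊗ b ⊗ c then every fibre of T is a multiple of the corresponding factor, so read the factors off the fibres through the nonzero entry T[0,0,1] = -18.
The mode-1 fibre T[:,0,1] = [-18, 0] gives a = [1, 0] (primitive direction); the mode-2 fibre T[0,:,1] = [-18, 18, 0] gives b = [1, -1, 0]; then c[k] = T[0,0,k] / (a[0]·b[0]) = [0, -18, 12] / 1 = [0, -18, 12].
Expanding [1, 0] ⊗ [1, -1, 0] ⊗ [0, -18, 12] reproduces all 18 entries of T, so T = [1, 0] ⊗ [1, -1, 0] ⊗ [0, -18, 12] and rank(T) ≤ 1.
Equivalently every frontal slice T[:,:,k] is c[k] times the rank-1 matrix [1, 0] ⊗ [1, -1, 0]. So T has rank 1 (it is nonzero).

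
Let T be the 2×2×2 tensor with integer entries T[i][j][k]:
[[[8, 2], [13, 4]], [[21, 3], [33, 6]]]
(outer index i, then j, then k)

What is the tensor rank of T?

Lower bound: the mode-1 unfolding of T (rows indexed by i, columns by (j,k) = (0,0), (0,1), (1,0), (1,1)) is [[8, 2, 13, 4], [21, 3, 33, 6]].
There the 2×2 minor on rows i ∈ {0, 1}, columns (j,k) ∈ {(0,0), (0,1)} is det [[8, 2], [21, 3]] = -18 ≠ 0, so this unfolding has rank ≥ 2; CP rank is at least every unfolding rank, so rank(T) ≥ 2. (Unfolding ranks only ever bound the CP rank from below — rank(T) can be strictly larger than all of them — so the matching upper bound has to come from an explicit 2-term decomposition.)
Upper bound — finding two terms. Write S_k = T[:,:,k] for the frontal slices: S₀ = [[8, 13], [21, 33]], S₁ = [[2, 4], [3, 6]].
If T = a₁ ∘ b₁ ∘ c₁ + a₂ ∘ b₂ ∘ c₂ then each S_k = c₁[k]·a₁b₁ᵀ + c₂[k]·a₂b₂ᵀ. S₀ and S₁ are linearly independent, so a₁b₁ᵀ and a₂b₂ᵀ must span the same plane of matrices: they are the rank-1 matrices of the form x·S₀ + y·S₁.
det(x·S₀ + y·S₁) is −9·x² − 9·xy = (-9)·(x + y)(x), vanishing at (x:y) = (1:-1) and (0:1).
M₁ = S₀ − S₁ = [[6, 9], [18, 27]] = 3·(1, 3)(2, 3)ᵀ and M₂ = S₁ = [[2, 4], [3, 6]] = (2, 3)(1, 2)ᵀ, so take a₁ = (1, 3), b₁ = (2, 3), a₂ = (2, 3), b₂ = (1, 2).
Each slice is an integer combination of E₁ = a₁b₁ᵀ and E₂ = a₂b₂ᵀ: S₀ = 3·E₁ + E₂, S₁ = E₂; reading off coefficients, c₁ = (3, 0) and c₂ = (1, 1).
Hence T = (1, 3) ∘ (2, 3) ∘ (3, 0) + (2, 3) ∘ (1, 2) ∘ (1, 1), so rank(T) ≤ 2.
These bounds meet, so rank(T) = 2.

2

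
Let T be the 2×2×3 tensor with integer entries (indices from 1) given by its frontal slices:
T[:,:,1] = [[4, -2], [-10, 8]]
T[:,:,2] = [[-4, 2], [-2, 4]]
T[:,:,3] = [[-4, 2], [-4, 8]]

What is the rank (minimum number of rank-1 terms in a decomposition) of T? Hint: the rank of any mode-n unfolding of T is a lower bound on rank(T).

3

Lower bound: in the mode-3 unfolding of T (rows indexed by k, columns by (i,j)) the 3×3 minor on rows k ∈ {1, 2, 3}, columns (i,j) ∈ {(1,1), (2,1), (2,2)} is det [[4, -10, 8], [-4, -2, 4], [-4, -4, 8]] = -96 ≠ 0, so that unfolding has rank ≥ 3 and hence rank(T) ≥ 3 (CP rank is at least every unfolding rank, though it can be larger).
Upper bound: T is a sum of 3 rank-1 terms, T = (0, 1) ∘ (1, -2) ∘ (-2, -2, -4) + (1, -2) ∘ (2, -1) ∘ (2, 0, 0) + (1, 0) ∘ (2, -1) ∘ (0, -2, -2) (written with every a and b primitive with positive leading entry and the scale carried by c; CP decompositions are not unique, and this one is verified by expanding entrywise), so rank(T) ≤ 3.
These bounds meet, so rank(T) = 3.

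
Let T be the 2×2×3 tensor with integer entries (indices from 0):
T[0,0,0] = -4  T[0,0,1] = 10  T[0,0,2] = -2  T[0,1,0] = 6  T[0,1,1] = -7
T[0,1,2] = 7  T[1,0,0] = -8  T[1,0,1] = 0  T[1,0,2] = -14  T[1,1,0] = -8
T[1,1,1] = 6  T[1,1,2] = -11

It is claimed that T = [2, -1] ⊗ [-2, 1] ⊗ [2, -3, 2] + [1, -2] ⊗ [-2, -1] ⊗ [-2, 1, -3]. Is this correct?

No

Reconstruct entry (1,0,0) from the claimed factors: Σₗ aₗ[1]bₗ[0]cₗ[0] = (-1)·(-2)·(2) + (-2)·(-2)·(-2) = -4, but T[1,0,0] = -8. The claim is false.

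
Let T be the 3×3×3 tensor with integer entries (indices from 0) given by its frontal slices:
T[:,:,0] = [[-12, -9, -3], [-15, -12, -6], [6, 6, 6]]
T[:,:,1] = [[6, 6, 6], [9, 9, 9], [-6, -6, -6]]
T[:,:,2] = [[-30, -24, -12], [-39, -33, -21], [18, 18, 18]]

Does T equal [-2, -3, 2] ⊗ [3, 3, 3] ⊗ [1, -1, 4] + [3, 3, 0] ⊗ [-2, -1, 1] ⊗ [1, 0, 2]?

No

Reconstruct entry (0,0,2) from the claimed factors: Σₗ aₗ[0]bₗ[0]cₗ[2] = (-2)·(3)·(4) + (3)·(-2)·(2) = -36, but T[0,0,2] = -30. The claim is false.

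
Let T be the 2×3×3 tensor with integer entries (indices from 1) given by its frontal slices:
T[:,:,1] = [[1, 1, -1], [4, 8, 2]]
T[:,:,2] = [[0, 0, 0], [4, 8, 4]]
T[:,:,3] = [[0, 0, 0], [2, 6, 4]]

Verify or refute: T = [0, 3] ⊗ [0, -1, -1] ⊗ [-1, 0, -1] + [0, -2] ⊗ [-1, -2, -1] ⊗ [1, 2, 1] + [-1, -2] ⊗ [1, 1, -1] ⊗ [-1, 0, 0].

No

Reconstruct entry (2,2,1) from the claimed factors: Σₗ aₗ[2]bₗ[2]cₗ[1] = (3)·(-1)·(-1) + (-2)·(-2)·(1) + (-2)·(1)·(-1) = 9, but T[2,2,1] = 8. The claim is false.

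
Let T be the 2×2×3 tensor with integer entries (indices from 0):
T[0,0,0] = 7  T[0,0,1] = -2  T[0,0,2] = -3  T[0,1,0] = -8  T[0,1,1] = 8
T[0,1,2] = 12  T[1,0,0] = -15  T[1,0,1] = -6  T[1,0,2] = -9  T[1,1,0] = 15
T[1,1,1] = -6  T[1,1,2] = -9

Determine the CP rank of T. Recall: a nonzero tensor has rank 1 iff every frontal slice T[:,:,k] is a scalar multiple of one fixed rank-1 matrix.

2

Lower bound: in the mode-2 unfolding of T (rows indexed by j, columns by (i,k)) the 2×2 minor on rows j ∈ {0, 1}, columns (i,k) ∈ {(0,0), (0,1)} is det [[7, -2], [-8, 8]] = 40 ≠ 0, so that unfolding has rank ≥ 2 and hence rank(T) ≥ 2 (CP rank is at least every unfolding rank, though it can be larger).
Upper bound: with S_k = T[:,:,k], the two rank-1 terms a₁b₁ᵀ, a₂b₂ᵀ are the rank-1 members of the pencil x·S₀ + y·S₁.
det(x·S₀ + y·S₁) is −15·x² + 60·y² = (-15)·(x − 2·y)(x + 2·y), vanishing at (x:y) = (2:1) and (2:-1).
M₁ = 2·S₀ + S₁ = [[12, -8], [-36, 24]] = 4·(1, -3)(3, -2)ᵀ and M₂ = 2·S₀ − S₁ = [[16, -24], [-24, 36]] = 4·(2, -3)(2, -3)ᵀ, so take a₁ = (1, -3), b₁ = (3, -2), a₂ = (2, -3), b₂ = (2, -3).
Each slice is an integer combination of E₁ = a₁b₁ᵀ and E₂ = a₂b₂ᵀ: S₀ = E₁ + E₂, S₁ = 2·E₁ − 2·E₂, S₂ = 3·E₁ − 3·E₂; reading off coefficients, c₁ = (1, 2, 3) and c₂ = (1, -2, -3).
Hence T = (1, -3) ⊗ (3, -2) ⊗ (1, 2, 3) + (2, -3) ⊗ (2, -3) ⊗ (1, -2, -3), so rank(T) ≤ 2.
These bounds meet, so rank(T) = 2.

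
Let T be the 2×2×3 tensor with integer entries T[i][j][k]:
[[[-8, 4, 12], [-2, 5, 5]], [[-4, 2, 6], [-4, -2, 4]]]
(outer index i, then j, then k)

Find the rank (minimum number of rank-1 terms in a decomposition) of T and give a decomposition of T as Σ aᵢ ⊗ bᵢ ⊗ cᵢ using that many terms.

Lower bound: the mode-2 unfolding of T (rows indexed by j, columns by (i,k) = (0,0), (0,1), (0,2), (1,0), (1,1), (1,2)) is [[-8, 4, 12, -4, 2, 6], [-2, 5, 5, -4, -2, 4]].
There the 2×2 minor on rows j ∈ {0, 1}, columns (i,k) ∈ {(0,0), (0,1)} is det [[-8, 4], [-2, 5]] = -32 ≠ 0, so this unfolding has rank ≥ 2; CP rank is at least every unfolding rank, so rank(T) ≥ 2. (Unfolding ranks only ever bound the CP rank from below — rank(T) can be strictly larger than all of them — so the matching upper bound has to come from an explicit 2-term decomposition.)
Upper bound — finding two terms. Write S_k = T[:,:,k] for the frontal slices: S₀ = [[-8, -2], [-4, -4]], S₁ = [[4, 5], [2, -2]], S₂ = [[12, 5], [6, 4]].
If T = a₁ ⊗ b₁ ⊗ c₁ + a₂ ⊗ b₂ ⊗ c₂ then each S_k = c₁[k]·a₁b₁ᵀ + c₂[k]·a₂b₂ᵀ. S₀ and S₁ are linearly independent, so a₁b₁ᵀ and a₂b₂ᵀ must span the same plane of matrices: they are the rank-1 matrices of the form x·S₀ + y·S₁.
det(x·S₀ + y·S₁) is 24·x² + 24·xy − 18·y² = 6·(2·x + 3·y)(2·x − y), vanishing at (x:y) = (3:-2) and (1:2).
M₁ = 3·S₀ − 2·S₁ = [[-32, -16], [-16, -8]] = (-8)·[2, 1][2, 1]ᵀ and M₂ = S₀ + 2·S₁ = [[0, 8], [0, -8]] = 8·[1, -1][0, 1]ᵀ, so take a₁ = [2, 1], b₁ = [2, 1], a₂ = [1, -1], b₂ = [0, 1].
Each slice is an integer combination of E₁ = a₁b₁ᵀ and E₂ = a₂b₂ᵀ: S₀ = −2·E₁ + 2·E₂, S₁ = E₁ + 3·E₂, S₂ = 3·E₁ − E₂; reading off coefficients, c₁ = [-2, 1, 3] and c₂ = [2, 3, -1].
Hence T = [2, 1] ⊗ [2, 1] ⊗ [-2, 1, 3] + [1, -1] ⊗ [0, 1] ⊗ [2, 3, -1], so rank(T) ≤ 2.
These bounds meet, so rank(T) = 2.

rank(T) = 2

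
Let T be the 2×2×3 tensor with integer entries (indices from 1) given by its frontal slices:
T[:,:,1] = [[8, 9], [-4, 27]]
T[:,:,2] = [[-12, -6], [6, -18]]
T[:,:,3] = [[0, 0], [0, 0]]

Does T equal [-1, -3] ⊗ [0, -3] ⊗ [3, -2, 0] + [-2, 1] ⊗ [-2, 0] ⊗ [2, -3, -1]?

Reconstruct entry (1,1,3) from the claimed factors: Σₗ aₗ[1]bₗ[1]cₗ[3] = (-1)·(0)·(0) + (-2)·(-2)·(-1) = -4, but T[1,1,3] = 0. The claim is false.

No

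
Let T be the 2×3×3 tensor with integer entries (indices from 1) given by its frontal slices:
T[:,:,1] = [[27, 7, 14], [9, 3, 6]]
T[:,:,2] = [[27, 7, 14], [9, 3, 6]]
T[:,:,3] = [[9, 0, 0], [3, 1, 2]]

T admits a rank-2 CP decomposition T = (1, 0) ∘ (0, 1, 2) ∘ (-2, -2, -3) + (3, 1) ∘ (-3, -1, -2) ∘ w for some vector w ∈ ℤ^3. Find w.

Subtract the known terms from T to get the rank-1 residual R = (3, 1) ∘ (-3, -1, -2) ∘ w, so R[i,j,k] = a[i]·b[j]·w[k]. Pick indices with nonzero a[1]·b[1] = (3)·(-3) = -9. Only the fibre through (1,1,·) is needed: R[1,1,:] = T[1,1,:] − Σₗ aₗ[1]bₗ[1]cₗ = [27, 27, 9] − (1)·(0)·(-2, -2, -3) = [27, 27, 9]. Then w[k] = R[1,1,k] / -9 for each k, giving w = [27, 27, 9] / -9 = (-3, -3, -1).

w = (-3, -3, -1)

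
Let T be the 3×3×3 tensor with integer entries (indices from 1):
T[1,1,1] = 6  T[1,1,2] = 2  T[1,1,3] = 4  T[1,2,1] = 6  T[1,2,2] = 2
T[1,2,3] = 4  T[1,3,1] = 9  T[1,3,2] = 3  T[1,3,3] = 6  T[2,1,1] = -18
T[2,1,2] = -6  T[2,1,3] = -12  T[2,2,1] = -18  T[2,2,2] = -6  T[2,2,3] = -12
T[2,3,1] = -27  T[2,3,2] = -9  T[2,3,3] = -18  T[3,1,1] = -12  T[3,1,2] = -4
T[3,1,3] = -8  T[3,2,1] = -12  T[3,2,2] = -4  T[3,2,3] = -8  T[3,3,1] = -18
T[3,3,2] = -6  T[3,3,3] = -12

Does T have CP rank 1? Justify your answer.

Yes

The mode-1 fibre T[:,1,1] = [6, -18, -12] gives a = [1, -3, -2] (primitive direction); the mode-2 fibre T[1,:,1] = [6, 6, 9] gives b = [2, 2, 3]; then c[k] = T[1,1,k] / (a[1]·b[1]) = [6, 2, 4] / 2 = [3, 1, 2].
Expanding [1, -3, -2] ⊗ [2, 2, 3] ⊗ [3, 1, 2] reproduces all 27 entries of T, so T = [1, -3, -2] ⊗ [2, 2, 3] ⊗ [3, 1, 2] and rank(T) ≤ 1.
Equivalently every frontal slice T[:,:,k] is c[k] times the rank-1 matrix [1, -3, -2] ⊗ [2, 2, 3]. So T has rank 1 (it is nonzero).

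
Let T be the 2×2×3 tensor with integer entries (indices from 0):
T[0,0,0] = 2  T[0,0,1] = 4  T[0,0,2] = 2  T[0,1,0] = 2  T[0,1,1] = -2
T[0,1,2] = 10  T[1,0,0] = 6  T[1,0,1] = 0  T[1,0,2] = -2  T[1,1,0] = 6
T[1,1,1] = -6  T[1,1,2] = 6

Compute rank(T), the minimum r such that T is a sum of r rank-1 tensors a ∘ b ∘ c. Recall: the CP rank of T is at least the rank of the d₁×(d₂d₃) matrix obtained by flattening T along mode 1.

3

Lower bound: the mode-3 unfolding of T (rows indexed by k, columns by (i,j) = (0,0), (0,1), (1,0), (1,1)) is [[2, 2, 6, 6], [4, -2, 0, -6], [2, 10, -2, 6]].
There the 3×3 minor on rows k ∈ {0, 1, 2}, columns (i,j) ∈ {(0,0), (0,1), (1,0)} is det [[2, 2, 6], [4, -2, 0], [2, 10, -2]] = 288 ≠ 0, so this unfolding has rank ≥ 3; CP rank is at least every unfolding rank, so rank(T) ≥ 3. (This is only a lower bound: in general the CP rank may exceed every unfolding rank, so we still need to exhibit 3 rank-1 terms summing to T.)
Upper bound: T is a sum of 3 rank-1 terms, T = [1, -1] ∘ [1, 1] ∘ [-2, 2, 2] + [1, 1] ∘ [0, 1] ∘ [4, -4, 8] + [1, 1] ∘ [1, 0] ∘ [4, 2, 0] (one valid choice — decompositions are not unique — normalised so each a, b is primitive with positive first nonzero entry; check it by expanding all entries), so rank(T) ≤ 3.
These bounds meet, so rank(T) = 3.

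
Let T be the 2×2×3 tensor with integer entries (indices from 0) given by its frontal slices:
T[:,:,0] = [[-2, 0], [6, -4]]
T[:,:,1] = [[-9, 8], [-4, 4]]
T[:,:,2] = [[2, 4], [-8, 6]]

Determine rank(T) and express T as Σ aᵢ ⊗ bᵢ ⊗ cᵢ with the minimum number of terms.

Lower bound: in the mode-3 unfolding of T (rows indexed by k, columns by (i,j)) the 3×3 minor on rows k ∈ {0, 1, 2}, columns (i,j) ∈ {(0,0), (0,1), (1,0)} is det [[-2, 0, 6], [-9, 8, -4], [2, 4, -8]] = -216 ≠ 0, so that unfolding has rank ≥ 3 and hence rank(T) ≥ 3 (CP rank is at least every unfolding rank, though it can be larger).
Upper bound: T is a sum of 3 rank-1 terms, T = [1, 0] ⊗ [1, 0] ⊗ [2, -1, 2] + [2, -1] ⊗ [2, -1] ⊗ [-2, 0, 2] + [2, 1] ⊗ [1, -1] ⊗ [2, -4, -4] (written with every a and b primitive with positive leading entry and the scale carried by c; CP decompositions are not unique, and this one is verified by expanding entrywise), so rank(T) ≤ 3.
These bounds meet, so rank(T) = 3.

rank(T) = 3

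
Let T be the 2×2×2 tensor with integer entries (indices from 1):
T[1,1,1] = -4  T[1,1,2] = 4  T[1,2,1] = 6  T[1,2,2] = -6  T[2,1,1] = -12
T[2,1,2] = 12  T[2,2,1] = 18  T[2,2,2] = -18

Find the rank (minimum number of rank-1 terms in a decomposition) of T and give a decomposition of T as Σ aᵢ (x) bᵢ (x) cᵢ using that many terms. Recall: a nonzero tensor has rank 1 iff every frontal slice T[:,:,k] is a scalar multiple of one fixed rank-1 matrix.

Lower bound: T ≠ 0 (e.g. T[1,1,1] = -4), so rank(T) ≥ 1.
Upper bound: if T = a (x) b (x) c then every fibre of T is a multiple of the corresponding factor, so read the factors off the fibres through the nonzero entry T[1,1,1] = -4.
The mode-1 fibre T[:,1,1] = [-4, -12] gives a = [1, 3] (primitive direction); the mode-2 fibre T[1,:,1] = [-4, 6] gives b = [2, -3]; then c[k] = T[1,1,k] / (a[1]·b[1]) = [-4, 4] / 2 = [-2, 2].
Expanding [1, 3] (x) [2, -3] (x) [-2, 2] reproduces all 8 entries of T, so T = [1, 3] (x) [2, -3] (x) [-2, 2] and rank(T) ≤ 1.
These bounds meet, so rank(T) = 1.

rank(T) = 1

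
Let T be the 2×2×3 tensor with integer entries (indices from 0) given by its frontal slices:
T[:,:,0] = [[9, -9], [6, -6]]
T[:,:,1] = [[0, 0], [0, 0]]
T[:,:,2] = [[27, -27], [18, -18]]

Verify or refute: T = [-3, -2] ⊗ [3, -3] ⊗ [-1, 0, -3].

Reconstruct entrywise from the claimed factors. For example, T[0,0,2] = 27 and Σₗ aₗ[0]bₗ[0]cₗ[2] = (-3)·(3)·(-3) = 27; checking all 12 entries, every one matches. The claim holds.

Yes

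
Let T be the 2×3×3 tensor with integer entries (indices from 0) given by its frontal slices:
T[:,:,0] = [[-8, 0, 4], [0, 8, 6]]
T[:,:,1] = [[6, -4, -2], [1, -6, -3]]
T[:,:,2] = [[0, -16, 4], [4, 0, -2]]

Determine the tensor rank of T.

Lower bound: the mode-2 unfolding of T (rows indexed by j, columns by (i,k) = (0,0), (0,1), (0,2), (1,0), (1,1), (1,2)) is [[-8, 6, 0, 0, 1, 4], [0, -4, -16, 8, -6, 0], [4, -2, 4, 6, -3, -2]].
There the 3×3 minor on rows j ∈ {0, 1, 2}, columns (i,k) ∈ {(0,0), (0,1), (1,0)} is det [[-8, 6, 0], [0, -4, 8], [4, -2, 6]] = 256 ≠ 0, so this unfolding has rank ≥ 3; CP rank is at least every unfolding rank, so rank(T) ≥ 3. (This is only a lower bound: in general the CP rank may exceed every unfolding rank, so we still need to exhibit 3 rank-1 terms summing to T.)
Upper bound: T is a sum of 3 rank-1 terms, T = [0, 1] ⊗ [0, 0, 1] ⊗ [8, -4, 0] + [2, -1] ⊗ [1, 2, -1] ⊗ [-2, 1, -2] + [2, 1] ⊗ [1, -2, 0] ⊗ [-2, 2, 2] (written with every a and b primitive with positive leading entry and the scale carried by c; CP decompositions are not unique, and this one is verified by expanding entrywise), so rank(T) ≤ 3.
These bounds meet, so rank(T) = 3.

3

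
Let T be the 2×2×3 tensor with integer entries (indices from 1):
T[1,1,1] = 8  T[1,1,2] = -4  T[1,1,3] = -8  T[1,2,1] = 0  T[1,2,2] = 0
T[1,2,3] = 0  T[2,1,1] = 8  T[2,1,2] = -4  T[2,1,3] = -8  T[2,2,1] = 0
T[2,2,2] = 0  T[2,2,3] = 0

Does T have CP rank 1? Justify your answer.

If T = a ⊗ b ⊗ c then every fibre of T is a multiple of the corresponding factor, so read the factors off the fibres through the nonzero entry T[1,1,1] = 8.
The mode-1 fibre T[:,1,1] = [8, 8] gives a = [1, 1] (primitive direction); the mode-2 fibre T[1,:,1] = [8, 0] gives b = [1, 0]; then c[k] = T[1,1,k] / (a[1]·b[1]) = [8, -4, -8] / 1 = [8, -4, -8].
Expanding [1, 1] ⊗ [1, 0] ⊗ [8, -4, -8] reproduces all 12 entries of T, so T = [1, 1] ⊗ [1, 0] ⊗ [8, -4, -8] and rank(T) ≤ 1.
Equivalently every frontal slice T[:,:,k] is c[k] times the rank-1 matrix [1, 1] ⊗ [1, 0]. So T has rank 1 (it is nonzero).

Yes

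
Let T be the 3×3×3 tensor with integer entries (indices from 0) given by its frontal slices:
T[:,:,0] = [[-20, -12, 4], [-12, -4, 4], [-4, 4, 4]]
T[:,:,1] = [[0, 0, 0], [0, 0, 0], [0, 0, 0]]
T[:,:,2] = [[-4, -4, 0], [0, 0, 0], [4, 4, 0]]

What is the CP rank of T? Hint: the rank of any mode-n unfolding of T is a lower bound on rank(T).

2

Lower bound: the mode-3 unfolding of T (rows indexed by k, columns by (i,j) = (0,0), (0,1), (0,2), (1,0), (1,1), (1,2), (2,0), (2,1), (2,2)) is [[-20, -12, 4, -12, -4, 4, -4, 4, 4], [0, 0, 0, 0, 0, 0, 0, 0, 0], [-4, -4, 0, 0, 0, 0, 4, 4, 0]].
There the 2×2 minor on rows k ∈ {0, 2}, columns (i,j) ∈ {(0,0), (0,1)} is det [[-20, -12], [-4, -4]] = 32 ≠ 0, so this unfolding has rank ≥ 2; CP rank is at least every unfolding rank, so rank(T) ≥ 2. (Unfolding ranks only ever bound the CP rank from below — rank(T) can be strictly larger than all of them — so the matching upper bound has to come from an explicit 2-term decomposition.)
Upper bound — finding two terms. Write S_k = T[:,:,k] for the frontal slices: S₀ = [[-20, -12, 4], [-12, -4, 4], [-4, 4, 4]], S₁ = [[0, 0, 0], [0, 0, 0], [0, 0, 0]], S₂ = [[-4, -4, 0], [0, 0, 0], [4, 4, 0]].
If T = a₁ ∘ b₁ ∘ c₁ + a₂ ∘ b₂ ∘ c₂ then each S_k = c₁[k]·a₁b₁ᵀ + c₂[k]·a₂b₂ᵀ. S₀ and S₂ are linearly independent, so a₁b₁ᵀ and a₂b₂ᵀ must span the same plane of matrices: they are the rank-1 matrices of the form x·S₀ + y·S₂.
The 2×2 minor of x·S₀ + y·S₂ on rows {0,1}, columns {0,1} is −64·x² − 32·xy = (-32)·(2·x + y)(x), vanishing at (x:y) = (1:-2) and (0:1).
M₁ = S₀ − 2·S₂ = [[-12, -4, 4], [-12, -4, 4], [-12, -4, 4]] = (-4)·[1, 1, 1][3, 1, -1]ᵀ and M₂ = S₂ = [[-4, -4, 0], [0, 0, 0], [4, 4, 0]] = (-4)·[1, 0, -1][1, 1, 0]ᵀ, so take a₁ = [1, 1, 1], b₁ = [3, 1, -1], a₂ = [1, 0, -1], b₂ = [1, 1, 0].
Each slice is an integer combination of E₁ = a₁b₁ᵀ and E₂ = a₂b₂ᵀ: S₀ = −4·E₁ − 8·E₂, S₁ = 0, S₂ = −4·E₂; reading off coefficients, c₁ = [-4, 0, 0] and c₂ = [-8, 0, -4].
Hence T = [1, 1, 1] ∘ [3, 1, -1] ∘ [-4, 0, 0] + [1, 0, -1] ∘ [1, 1, 0] ∘ [-8, 0, -4], so rank(T) ≤ 2.
These bounds meet, so rank(T) = 2.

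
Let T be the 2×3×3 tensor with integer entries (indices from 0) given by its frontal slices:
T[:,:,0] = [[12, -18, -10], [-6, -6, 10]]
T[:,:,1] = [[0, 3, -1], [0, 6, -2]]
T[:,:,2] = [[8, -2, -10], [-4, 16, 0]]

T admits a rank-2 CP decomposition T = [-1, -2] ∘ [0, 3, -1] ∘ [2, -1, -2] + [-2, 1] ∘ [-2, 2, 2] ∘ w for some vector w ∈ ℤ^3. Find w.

Subtract the known terms from T to get the rank-1 residual R = [-2, 1] ∘ [-2, 2, 2] ∘ w, so R[i,j,k] = a[i]·b[j]·w[k]. Pick indices with nonzero a[0]·b[0] = (-2)·(-2) = 4. Only the fibre through (0,0,·) is needed: R[0,0,:] = T[0,0,:] − Σₗ aₗ[0]bₗ[0]cₗ = [12, 0, 8] − (-1)·(0)·[2, -1, -2] = [12, 0, 8]. Then w[k] = R[0,0,k] / 4 for each k, giving w = [12, 0, 8] / 4 = [3, 0, 2].

w = [3, 0, 2]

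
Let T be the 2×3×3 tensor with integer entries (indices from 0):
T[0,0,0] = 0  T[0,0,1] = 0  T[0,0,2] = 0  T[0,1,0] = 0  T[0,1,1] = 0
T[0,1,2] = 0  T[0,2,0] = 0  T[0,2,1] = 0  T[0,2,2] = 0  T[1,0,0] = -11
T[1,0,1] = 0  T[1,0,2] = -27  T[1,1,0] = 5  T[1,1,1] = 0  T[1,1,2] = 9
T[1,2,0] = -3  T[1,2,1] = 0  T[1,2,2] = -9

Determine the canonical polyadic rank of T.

2

Lower bound: the mode-2 unfolding of T (rows indexed by j, columns by (i,k) = (0,0), (0,1), (0,2), (1,0), (1,1), (1,2)) is [[0, 0, 0, -11, 0, -27], [0, 0, 0, 5, 0, 9], [0, 0, 0, -3, 0, -9]].
There the 2×2 minor on rows j ∈ {0, 1}, columns (i,k) ∈ {(1,0), (1,2)} is det [[-11, -27], [5, 9]] = 36 ≠ 0, so this unfolding has rank ≥ 2; CP rank is at least every unfolding rank, so rank(T) ≥ 2. (This is only a lower bound: in general the CP rank may exceed every unfolding rank, so we still need to exhibit 2 rank-1 terms summing to T.)
Upper bound — finding two terms. Every mode-1 slice of T is a multiple of one matrix: T[i,:,:] = a[i]·M with a = (0, 1) and M = [[-11, 0, -27], [5, 0, 9], [-3, 0, -9]] (rows indexed by j, columns by k). So it suffices to write M as a sum of two rank-1 matrices.
The rows of M satisfy (row 0) = −(row 1) + 2·(row 2), so splitting by rows, M = (-1, 1, 0)(5, 0, 9)ᵀ + (2, 0, 1)(-3, 0, -9)ᵀ.
Hence T = (0, 1) ⊗ (-1, 1, 0) ⊗ (5, 0, 9) + (0, 1) ⊗ (2, 0, 1) ⊗ (-3, 0, -9), so rank(T) ≤ 2.
These bounds meet, so rank(T) = 2.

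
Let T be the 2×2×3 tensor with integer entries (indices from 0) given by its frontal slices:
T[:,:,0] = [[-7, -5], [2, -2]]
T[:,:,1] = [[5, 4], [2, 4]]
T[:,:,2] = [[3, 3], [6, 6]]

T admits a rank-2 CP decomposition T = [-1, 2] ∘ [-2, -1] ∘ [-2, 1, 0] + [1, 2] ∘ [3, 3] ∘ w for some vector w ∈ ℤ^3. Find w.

Subtract the known terms from T to get the rank-1 residual R = [1, 2] ∘ [3, 3] ∘ w, so R[i,j,k] = a[i]·b[j]·w[k]. Pick indices with nonzero a[0]·b[0] = (1)·(3) = 3. Only the fibre through (0,0,·) is needed: R[0,0,:] = T[0,0,:] − Σₗ aₗ[0]bₗ[0]cₗ = [-7, 5, 3] − (-1)·(-2)·[-2, 1, 0] = [-3, 3, 3]. Then w[k] = R[0,0,k] / 3 for each k, giving w = [-3, 3, 3] / 3 = [-1, 1, 1].

w = [-1, 1, 1]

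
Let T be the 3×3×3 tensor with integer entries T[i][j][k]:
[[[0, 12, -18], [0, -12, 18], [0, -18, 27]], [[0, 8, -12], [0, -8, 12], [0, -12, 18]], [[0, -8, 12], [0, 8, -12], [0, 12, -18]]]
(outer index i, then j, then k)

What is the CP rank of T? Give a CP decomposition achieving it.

rank(T) = 1

Lower bound: T ≠ 0 (e.g. T[0,0,1] = 12), so rank(T) ≥ 1.
Upper bound: if T = a (x) b (x) c then every fibre of T is a multiple of the corresponding factor, so read the factors off the fibres through the nonzero entry T[0,0,1] = 12.
The mode-1 fibre T[:,0,1] = [12, 8, -8] gives a = [3, 2, -2] (primitive direction); the mode-2 fibre T[0,:,1] = [12, -12, -18] gives b = [2, -2, -3]; then c[k] = T[0,0,k] / (a[0]·b[0]) = [0, 12, -18] / 6 = [0, 2, -3].
Expanding [3, 2, -2] (x) [2, -2, -3] (x) [0, 2, -3] reproduces all 27 entries of T, so T = [3, 2, -2] (x) [2, -2, -3] (x) [0, 2, -3] and rank(T) ≤ 1.
These bounds meet, so rank(T) = 1.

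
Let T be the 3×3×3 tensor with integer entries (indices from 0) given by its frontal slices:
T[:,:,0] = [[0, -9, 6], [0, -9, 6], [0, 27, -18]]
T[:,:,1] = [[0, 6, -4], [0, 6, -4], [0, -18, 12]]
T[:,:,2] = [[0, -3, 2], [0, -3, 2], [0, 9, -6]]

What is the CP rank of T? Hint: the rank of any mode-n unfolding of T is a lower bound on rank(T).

Lower bound: T ≠ 0 (e.g. T[0,1,0] = -9), so rank(T) ≥ 1.
Upper bound: if T = a ⊗ b ⊗ c then every fibre of T is a multiple of the corresponding factor, so read the factors off the fibres through the nonzero entry T[0,1,0] = -9.
The mode-1 fibre T[:,1,0] = [-9, -9, 27] gives a = [1, 1, -3] (primitive direction); the mode-2 fibre T[0,:,0] = [0, -9, 6] gives b = [0, 3, -2]; then c[k] = T[0,1,k] / (a[0]·b[1]) = [-9, 6, -3] / 3 = [-3, 2, -1].
Expanding [1, 1, -3] ⊗ [0, 3, -2] ⊗ [-3, 2, -1] reproduces all 27 entries of T, so T = [1, 1, -3] ⊗ [0, 3, -2] ⊗ [-3, 2, -1] and rank(T) ≤ 1.
These bounds meet, so rank(T) = 1.

1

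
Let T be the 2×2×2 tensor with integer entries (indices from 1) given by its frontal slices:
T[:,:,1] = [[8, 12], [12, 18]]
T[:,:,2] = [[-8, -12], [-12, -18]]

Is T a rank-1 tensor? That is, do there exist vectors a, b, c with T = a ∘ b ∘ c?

The mode-1 fibre T[:,1,1] = [8, 12] gives a = [2, 3] (primitive direction); the mode-2 fibre T[1,:,1] = [8, 12] gives b = [2, 3]; then c[k] = T[1,1,k] / (a[1]·b[1]) = [8, -8] / 4 = [2, -2].
Expanding [2, 3] ∘ [2, 3] ∘ [2, -2] reproduces all 8 entries of T, so T = [2, 3] ∘ [2, 3] ∘ [2, -2] and rank(T) ≤ 1.
Equivalently every frontal slice T[:,:,k] is c[k] times the rank-1 matrix [2, 3] ∘ [2, 3]. So T has rank 1 (it is nonzero).

Yes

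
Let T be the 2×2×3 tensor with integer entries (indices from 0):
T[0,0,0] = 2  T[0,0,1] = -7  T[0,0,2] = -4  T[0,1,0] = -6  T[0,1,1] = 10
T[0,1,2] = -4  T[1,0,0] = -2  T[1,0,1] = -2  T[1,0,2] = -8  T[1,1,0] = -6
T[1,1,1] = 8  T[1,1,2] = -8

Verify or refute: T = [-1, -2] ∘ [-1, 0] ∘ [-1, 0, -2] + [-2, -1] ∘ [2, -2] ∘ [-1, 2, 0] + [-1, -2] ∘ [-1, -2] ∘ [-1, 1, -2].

Yes

Reconstruct entrywise from the claimed factors. For example, T[1,0,0] = -2 and Σₗ aₗ[1]bₗ[0]cₗ[0] = (-2)·(-1)·(-1) + (-1)·(2)·(-1) + (-2)·(-1)·(-1) = -2; checking all 12 entries, every one matches. The claim holds.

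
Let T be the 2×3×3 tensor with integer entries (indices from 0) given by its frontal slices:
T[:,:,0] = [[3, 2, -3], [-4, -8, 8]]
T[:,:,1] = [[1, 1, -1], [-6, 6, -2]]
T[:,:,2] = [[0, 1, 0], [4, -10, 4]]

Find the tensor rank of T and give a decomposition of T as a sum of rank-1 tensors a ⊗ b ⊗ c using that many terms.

rank(T) = 3

Lower bound: the mode-3 unfolding of T (rows indexed by k, columns by (i,j) = (0,0), (0,1), (0,2), (1,0), (1,1), (1,2)) is [[3, 2, -3, -4, -8, 8], [1, 1, -1, -6, 6, -2], [0, 1, 0, 4, -10, 4]].
There the 3×3 minor on rows k ∈ {0, 1, 2}, columns (i,j) ∈ {(0,0), (0,1), (1,0)} is det [[3, 2, -4], [1, 1, -6], [0, 1, 4]] = 18 ≠ 0, so this unfolding has rank ≥ 3; CP rank is at least every unfolding rank, so rank(T) ≥ 3. (Unfolding ranks only ever bound the CP rank from below — rank(T) can be strictly larger than all of them — so the matching upper bound has to come from an explicit 3-term decomposition.)
Upper bound: T is a sum of 3 rank-1 terms, T = (0, 1) ⊗ (1, -2, 1) ⊗ (2, -4, 4) + (1, -2) ⊗ (1, 1, -1) ⊗ (1, 1, 2) + (1, -2) ⊗ (2, 1, -2) ⊗ (1, 0, -1) (one valid choice — decompositions are not unique — normalised so each a, b is primitive with positive first nonzero entry; check it by expanding all entries), so rank(T) ≤ 3.
These bounds meet, so rank(T) = 3.
Check entry T[0,0,2] = 0: (0)·(1)·(4) + (1)·(1)·(2) + (1)·(2)·(-1) = 0.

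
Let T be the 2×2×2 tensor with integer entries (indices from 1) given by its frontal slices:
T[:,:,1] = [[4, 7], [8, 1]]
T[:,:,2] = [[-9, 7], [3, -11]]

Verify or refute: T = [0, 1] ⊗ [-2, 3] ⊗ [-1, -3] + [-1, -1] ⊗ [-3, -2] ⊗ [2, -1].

Reconstruct entry (1,1,1) from the claimed factors: Σₗ aₗ[1]bₗ[1]cₗ[1] = (0)·(-2)·(-1) + (-1)·(-3)·(2) = 6, but T[1,1,1] = 4. The claim is false.

No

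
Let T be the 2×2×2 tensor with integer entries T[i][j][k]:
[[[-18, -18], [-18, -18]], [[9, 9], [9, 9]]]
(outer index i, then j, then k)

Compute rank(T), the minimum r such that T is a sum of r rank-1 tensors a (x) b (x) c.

Lower bound: T ≠ 0 (e.g. T[0,0,0] = -18), so rank(T) ≥ 1.
Upper bound: the mode-1 fibre T[:,0,0] = [-18, 9] gives a = [2, -1] (primitive direction); the mode-2 fibre T[0,:,0] = [-18, -18] gives b = [1, 1]; then c[k] = T[0,0,k] / (a[0]·b[0]) = [-18, -18] / 2 = [-9, -9].
Expanding [2, -1] (x) [1, 1] (x) [-9, -9] reproduces all 8 entries of T, so T = [2, -1] (x) [1, 1] (x) [-9, -9] and rank(T) ≤ 1.
These bounds meet, so rank(T) = 1.

1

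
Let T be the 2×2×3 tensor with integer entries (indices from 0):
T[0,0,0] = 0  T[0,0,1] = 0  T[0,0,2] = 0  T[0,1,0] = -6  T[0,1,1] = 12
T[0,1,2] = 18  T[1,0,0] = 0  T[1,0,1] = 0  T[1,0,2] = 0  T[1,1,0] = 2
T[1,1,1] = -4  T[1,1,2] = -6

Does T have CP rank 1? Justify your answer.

Yes

If T = a ∘ b ∘ c then every fibre of T is a multiple of the corresponding factor, so read the factors off the fibres through the nonzero entry T[0,1,0] = -6.
The mode-1 fibre T[:,1,0] = [-6, 2] gives a = [3, -1] (primitive direction); the mode-2 fibre T[0,:,0] = [0, -6] gives b = [0, 1]; then c[k] = T[0,1,k] / (a[0]·b[1]) = [-6, 12, 18] / 3 = [-2, 4, 6].
Expanding [3, -1] ∘ [0, 1] ∘ [-2, 4, 6] reproduces all 12 entries of T, so T = [3, -1] ∘ [0, 1] ∘ [-2, 4, 6] and rank(T) ≤ 1.
Equivalently every frontal slice T[:,:,k] is c[k] times the rank-1 matrix [3, -1] ∘ [0, 1]. So T has rank 1 (it is nonzero).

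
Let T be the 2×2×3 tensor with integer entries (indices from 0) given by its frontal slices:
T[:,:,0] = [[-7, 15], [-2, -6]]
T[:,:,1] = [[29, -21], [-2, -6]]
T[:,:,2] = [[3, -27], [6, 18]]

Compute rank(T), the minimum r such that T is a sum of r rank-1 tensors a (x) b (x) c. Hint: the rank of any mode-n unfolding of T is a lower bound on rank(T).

Lower bound: the mode-1 unfolding of T (rows indexed by i, columns by (j,k) = (0,0), (0,1), (0,2), (1,0), (1,1), (1,2)) is [[-7, 29, 3, 15, -21, -27], [-2, -2, 6, -6, -6, 18]].
There the 2×2 minor on rows i ∈ {0, 1}, columns (j,k) ∈ {(0,0), (0,1)} is det [[-7, 29], [-2, -2]] = 72 ≠ 0, so this unfolding has rank ≥ 2; CP rank is at least every unfolding rank, so rank(T) ≥ 2. (This is only a lower bound: in general the CP rank may exceed every unfolding rank, so we still need to exhibit 2 rank-1 terms summing to T.)
Upper bound — finding two terms. Write S_k = T[:,:,k] for the frontal slices: S₀ = [[-7, 15], [-2, -6]], S₁ = [[29, -21], [-2, -6]], S₂ = [[3, -27], [6, 18]].
If T = a₁ (x) b₁ (x) c₁ + a₂ (x) b₂ (x) c₂ then each S_k = c₁[k]·a₁b₁ᵀ + c₂[k]·a₂b₂ᵀ. S₀ and S₁ are linearly independent, so a₁b₁ᵀ and a₂b₂ᵀ must span the same plane of matrices: they are the rank-1 matrices of the form x·S₀ + y·S₁.
det(x·S₀ + y·S₁) is 72·x² − 144·xy − 216·y² = 72·(x − 3·y)(x + y), vanishing at (x:y) = (3:1) and (1:-1).
M₁ = 3·S₀ + S₁ = [[8, 24], [-8, -24]] = 8·[1, -1][1, 3]ᵀ and M₂ = S₀ − S₁ = [[-36, 36], [0, 0]] = (-36)·[1, 0][1, -1]ᵀ, so take a₁ = [1, -1], b₁ = [1, 3], a₂ = [1, 0], b₂ = [1, -1].
Each slice is an integer combination of E₁ = a₁b₁ᵀ and E₂ = a₂b₂ᵀ: S₀ = 2·E₁ − 9·E₂, S₁ = 2·E₁ + 27·E₂, S₂ = −6·E₁ + 9·E₂; reading off coefficients, c₁ = [2, 2, -6] and c₂ = [-9, 27, 9].
Hence T = [1, -1] (x) [1, 3] (x) [2, 2, -6] + [1, 0] (x) [1, -1] (x) [-9, 27, 9], so rank(T) ≤ 2.
These bounds meet, so rank(T) = 2.

2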